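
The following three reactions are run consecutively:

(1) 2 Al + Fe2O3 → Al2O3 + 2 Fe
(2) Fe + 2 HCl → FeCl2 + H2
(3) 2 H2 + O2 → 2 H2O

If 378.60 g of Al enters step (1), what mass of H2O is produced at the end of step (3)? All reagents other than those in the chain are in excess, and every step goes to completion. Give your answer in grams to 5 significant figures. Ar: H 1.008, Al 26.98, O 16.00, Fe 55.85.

252.81 g

M(Al) = 26.98 g/mol.
M(H2O) = 2(1.008) + 16.00 = 18.016 g/mol.
n(Al) = 378.60 / 26.98 = 14.0326 mol.
Reaction (1): Al→Fe ratio 2:2 ⇒ n(Fe) = 14.0326 mol.
Reaction (2): Fe→H2 ratio 1:1 ⇒ n(H2) = 14.0326 mol.
Reaction (3): H2→H2O ratio 2:2 ⇒ n(H2O) = 14.0326 mol.
Mass of H2O = 14.0326 × 18.016 = 252.812 g.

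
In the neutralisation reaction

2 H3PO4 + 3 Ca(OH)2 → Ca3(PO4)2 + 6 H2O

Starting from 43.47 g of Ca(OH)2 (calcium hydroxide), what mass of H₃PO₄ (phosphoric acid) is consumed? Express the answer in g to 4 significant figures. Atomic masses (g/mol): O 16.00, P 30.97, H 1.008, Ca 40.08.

M(Ca(OH)2) = 40.08 + 2(16.00) + 2(1.008) = 74.096 g/mol.
M(H3PO4) = 3(1.008) + 30.97 + 4(16.00) = 97.994 g/mol.
n(Ca(OH)2) = 43.470 g / 74.096 g/mol = 0.58667 mol.
From the equation the Ca(OH)2:H3PO4 mole ratio is 3:2, so n(H3PO4) = 0.58667 × 2/3 = 0.39111 mol.
Mass of H3PO4 = 0.39111 mol × 97.994 g/mol = 38.327 g.

38.33 g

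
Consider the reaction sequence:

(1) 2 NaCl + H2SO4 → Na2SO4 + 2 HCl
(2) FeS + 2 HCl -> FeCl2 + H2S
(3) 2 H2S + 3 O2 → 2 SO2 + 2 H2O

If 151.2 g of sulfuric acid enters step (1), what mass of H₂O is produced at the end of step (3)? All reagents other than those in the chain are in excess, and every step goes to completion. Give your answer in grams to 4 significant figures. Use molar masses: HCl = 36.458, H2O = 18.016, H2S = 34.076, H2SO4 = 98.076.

27.77 g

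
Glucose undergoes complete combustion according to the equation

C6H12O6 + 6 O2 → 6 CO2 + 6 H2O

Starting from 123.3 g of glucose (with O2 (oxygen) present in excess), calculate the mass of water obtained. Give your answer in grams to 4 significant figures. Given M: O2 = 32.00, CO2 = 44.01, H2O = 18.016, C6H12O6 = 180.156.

73.98 g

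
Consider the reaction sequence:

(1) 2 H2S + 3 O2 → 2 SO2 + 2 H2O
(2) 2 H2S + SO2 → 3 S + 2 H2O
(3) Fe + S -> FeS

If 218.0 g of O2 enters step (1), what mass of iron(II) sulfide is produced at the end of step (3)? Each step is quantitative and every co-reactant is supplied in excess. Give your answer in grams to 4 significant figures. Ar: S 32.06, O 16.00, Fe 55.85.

M(O2) = 2(16.00) = 32.00 g/mol.
M(FeS) = 55.85 + 32.06 = 87.91 g/mol.
n(O2) = 218.0 / 32.00 = 6.8125 mol.
Reaction (1): O2→SO2 ratio 3:2 ⇒ n(SO2) = 4.5417 mol.
Reaction (2): SO2→S ratio 1:3 ⇒ n(S) = 13.625 mol.
Reaction (3): S→FeS ratio 1:1 ⇒ n(FeS) = 13.625 mol.
Mass of FeS = 13.625 × 87.91 = 1197.8 g.

1198 g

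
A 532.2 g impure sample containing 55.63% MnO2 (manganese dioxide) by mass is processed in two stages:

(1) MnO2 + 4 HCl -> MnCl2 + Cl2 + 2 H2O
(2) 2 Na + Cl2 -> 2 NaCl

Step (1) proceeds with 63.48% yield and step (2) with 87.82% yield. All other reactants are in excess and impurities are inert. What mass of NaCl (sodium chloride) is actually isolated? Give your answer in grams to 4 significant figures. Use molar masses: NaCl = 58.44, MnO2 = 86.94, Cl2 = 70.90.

Pure MnO2 = 532.2 × 0.5563 = 296.06 g.
n(MnO2) = 296.06 / 86.94 = 3.4054 mol.
Step 1 (MnO2:Cl2 = 1:1): theoretical n(Cl2) = 3.4054 mol; at 63.48% yield, n(Cl2) = 2.1617 mol.
Step 2 (Cl2:NaCl = 1:2): theoretical n(NaCl) = 4.3235 mol, so theoretical mass = 4.3235 × 58.44 = 252.66 g.
At 87.82% yield, actual mass of NaCl = 252.66 × 0.8782 = 221.89 g.

221.9 g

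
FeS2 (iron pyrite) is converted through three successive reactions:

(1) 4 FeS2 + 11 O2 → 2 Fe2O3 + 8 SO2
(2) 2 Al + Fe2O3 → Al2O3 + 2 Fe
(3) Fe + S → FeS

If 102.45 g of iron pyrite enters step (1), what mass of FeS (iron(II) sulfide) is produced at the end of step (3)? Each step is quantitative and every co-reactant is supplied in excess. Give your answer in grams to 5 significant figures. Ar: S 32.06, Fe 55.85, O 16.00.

75.072 g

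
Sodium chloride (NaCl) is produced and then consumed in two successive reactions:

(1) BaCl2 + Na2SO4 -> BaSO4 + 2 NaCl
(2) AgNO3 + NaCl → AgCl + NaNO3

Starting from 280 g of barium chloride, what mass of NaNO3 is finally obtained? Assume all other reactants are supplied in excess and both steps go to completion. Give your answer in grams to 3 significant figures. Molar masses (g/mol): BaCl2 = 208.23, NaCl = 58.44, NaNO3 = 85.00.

n(BaCl2) = 280.0 / 208.23 = 1.345 mol.
Step 1 gives a 1:2 ratio of BaCl2 to NaCl, so n(NaCl) = 2.689 mol.
In step 2 the NaCl:NaNO3 ratio is 1:1, so n(NaNO3) = 2.689 mol.
Mass of NaNO3 = 2.689 × 85.00 = 228.6 g.

229 g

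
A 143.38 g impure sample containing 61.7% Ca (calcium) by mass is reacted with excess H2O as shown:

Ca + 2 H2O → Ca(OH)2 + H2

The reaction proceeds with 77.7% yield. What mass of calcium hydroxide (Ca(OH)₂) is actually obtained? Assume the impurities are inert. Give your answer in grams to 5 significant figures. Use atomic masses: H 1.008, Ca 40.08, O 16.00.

127.08 g

Pure Ca available = 143.38 g × 0.617 = 88.4655 g.
M(Ca) = 40.08 g/mol.
M(Ca(OH)2) = 40.08 + 2(16.00) + 2(1.008) = 74.096 g/mol.
n(Ca) = 88.4655 g / 40.08 g/mol = 2.20722 mol.
From the equation the Ca:Ca(OH)2 mole ratio is 1:1, so n(Ca(OH)2) = 2.20722 × 1/1 = 2.20722 mol.
Mass of Ca(OH)2 = 2.20722 mol × 74.096 g/mol = 163.546 g.
Actual mass collected = 163.546 g × 0.777 = 127.075 g.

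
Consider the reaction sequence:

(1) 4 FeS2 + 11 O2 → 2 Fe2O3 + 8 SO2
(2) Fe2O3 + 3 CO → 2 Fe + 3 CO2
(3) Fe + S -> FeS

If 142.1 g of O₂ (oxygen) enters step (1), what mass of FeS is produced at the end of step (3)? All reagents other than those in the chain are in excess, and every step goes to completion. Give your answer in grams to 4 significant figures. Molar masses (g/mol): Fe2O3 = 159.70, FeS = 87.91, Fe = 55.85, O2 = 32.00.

142.0 g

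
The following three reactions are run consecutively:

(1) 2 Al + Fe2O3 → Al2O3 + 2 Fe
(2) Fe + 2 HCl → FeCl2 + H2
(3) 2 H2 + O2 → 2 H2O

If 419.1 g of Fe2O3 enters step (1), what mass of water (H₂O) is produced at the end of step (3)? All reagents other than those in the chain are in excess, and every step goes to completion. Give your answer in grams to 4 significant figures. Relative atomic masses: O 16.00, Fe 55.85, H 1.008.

M(Fe2O3) = 2(55.85) + 3(16.00) = 159.70 g/mol.
M(H2O) = 2(1.008) + 16.00 = 18.016 g/mol.
n(Fe2O3) = 419.1 / 159.70 = 2.6243 mol.
Reaction (1): Fe2O3→Fe ratio 1:2 ⇒ n(Fe) = 5.2486 mol.
Reaction (2): Fe→H2 ratio 1:1 ⇒ n(H2) = 5.2486 mol.
Reaction (3): H2→H2O ratio 2:2 ⇒ n(H2O) = 5.2486 mol.
Mass of H2O = 5.2486 × 18.016 = 94.559 g.

94.56 g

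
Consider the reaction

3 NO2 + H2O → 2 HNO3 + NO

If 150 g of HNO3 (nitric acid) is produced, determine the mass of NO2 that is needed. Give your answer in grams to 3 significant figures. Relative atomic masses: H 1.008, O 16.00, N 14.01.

164 g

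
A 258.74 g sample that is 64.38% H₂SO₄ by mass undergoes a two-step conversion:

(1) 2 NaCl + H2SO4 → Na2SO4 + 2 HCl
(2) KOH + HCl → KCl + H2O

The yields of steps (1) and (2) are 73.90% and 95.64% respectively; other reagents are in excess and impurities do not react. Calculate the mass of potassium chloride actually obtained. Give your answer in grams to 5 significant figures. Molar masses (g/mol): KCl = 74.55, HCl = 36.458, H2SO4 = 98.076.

178.98 g

Pure H2SO4 = 258.74 × 0.6438 = 166.577 g.
n(H2SO4) = 166.577 / 98.076 = 1.69845 mol.
Step 1 (H2SO4:HCl = 1:2): theoretical n(HCl) = 3.39689 mol; at 73.90% yield, n(HCl) = 2.51030 mol.
Step 2 (HCl:KCl = 1:1): theoretical n(KCl) = 2.51030 mol, so theoretical mass = 2.51030 × 74.55 = 187.143 g.
At 95.64% yield, actual mass of KCl = 187.143 × 0.9564 = 178.984 g.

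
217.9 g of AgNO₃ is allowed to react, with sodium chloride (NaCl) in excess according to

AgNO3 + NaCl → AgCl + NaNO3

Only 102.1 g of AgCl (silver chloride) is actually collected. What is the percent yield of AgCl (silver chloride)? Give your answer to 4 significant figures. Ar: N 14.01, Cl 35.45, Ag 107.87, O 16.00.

55.54 %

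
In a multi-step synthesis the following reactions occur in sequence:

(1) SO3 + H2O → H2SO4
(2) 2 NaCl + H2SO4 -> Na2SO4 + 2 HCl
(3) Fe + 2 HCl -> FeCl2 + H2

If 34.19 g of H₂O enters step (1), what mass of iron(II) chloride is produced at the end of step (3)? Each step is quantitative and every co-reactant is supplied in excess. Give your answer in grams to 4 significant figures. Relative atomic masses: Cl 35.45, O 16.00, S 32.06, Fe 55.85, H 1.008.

240.5 g

M(H2O) = 2(1.008) + 16.00 = 18.016 g/mol.
M(FeCl2) = 55.85 + 2(35.45) = 126.75 g/mol.
n(H2O) = 34.19 / 18.016 = 1.8978 mol.
Reaction (1): H2O→H2SO4 ratio 1:1 ⇒ n(H2SO4) = 1.8978 mol.
Reaction (2): H2SO4→HCl ratio 1:2 ⇒ n(HCl) = 3.7955 mol.
Reaction (3): HCl→FeCl2 ratio 2:1 ⇒ n(FeCl2) = 1.8978 mol.
Mass of FeCl2 = 1.8978 × 126.75 = 240.54 g.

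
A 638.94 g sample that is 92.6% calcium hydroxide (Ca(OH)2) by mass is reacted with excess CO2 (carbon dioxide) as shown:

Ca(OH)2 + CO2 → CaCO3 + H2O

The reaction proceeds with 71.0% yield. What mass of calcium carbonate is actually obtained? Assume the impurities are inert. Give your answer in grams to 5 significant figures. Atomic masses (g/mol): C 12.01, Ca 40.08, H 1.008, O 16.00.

567.45 g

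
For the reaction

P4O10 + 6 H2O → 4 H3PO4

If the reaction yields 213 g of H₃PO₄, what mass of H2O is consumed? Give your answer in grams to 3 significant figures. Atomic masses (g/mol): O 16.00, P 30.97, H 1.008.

M(H3PO4) = 3(1.008) + 30.97 + 4(16.00) = 97.994 g/mol.
M(H2O) = 2(1.008) + 16.00 = 18.016 g/mol.
n(H3PO4) = 213.0 g / 97.994 g/mol = 2.174 mol.
From the equation the H3PO4:H2O mole ratio is 4:6, so n(H2O) = 2.174 × 6/4 = 3.260 mol.
Mass of H2O = 3.260 mol × 18.016 g/mol = 58.74 g.

58.7 g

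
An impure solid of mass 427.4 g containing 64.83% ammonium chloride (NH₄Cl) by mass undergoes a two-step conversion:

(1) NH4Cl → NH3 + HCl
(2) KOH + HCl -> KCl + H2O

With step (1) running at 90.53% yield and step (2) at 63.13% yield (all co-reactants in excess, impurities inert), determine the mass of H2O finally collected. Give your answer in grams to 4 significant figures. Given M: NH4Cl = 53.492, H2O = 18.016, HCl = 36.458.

53.33 g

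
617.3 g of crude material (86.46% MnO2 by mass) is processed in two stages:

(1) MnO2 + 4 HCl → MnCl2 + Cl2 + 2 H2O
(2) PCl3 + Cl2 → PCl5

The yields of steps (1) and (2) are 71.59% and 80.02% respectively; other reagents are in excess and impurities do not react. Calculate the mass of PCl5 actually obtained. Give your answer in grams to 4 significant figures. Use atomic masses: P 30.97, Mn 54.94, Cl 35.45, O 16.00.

Pure MnO2 = 617.3 × 0.8646 = 533.72 g.
M(MnO2) = 54.94 + 2(16.00) = 86.94 g/mol.
M(PCl5) = 30.97 + 5(35.45) = 208.22 g/mol.
n(MnO2) = 533.72 / 86.94 = 6.1389 mol.
Step 1 (MnO2:Cl2 = 1:1): theoretical n(Cl2) = 6.1389 mol; at 71.59% yield, n(Cl2) = 4.3949 mol.
Step 2 (Cl2:PCl5 = 1:1): theoretical n(PCl5) = 4.3949 mol, so theoretical mass = 4.3949 × 208.22 = 915.10 g.
At 80.02% yield, actual mass of PCl5 = 915.10 × 0.8002 = 732.26 g.

732.3 g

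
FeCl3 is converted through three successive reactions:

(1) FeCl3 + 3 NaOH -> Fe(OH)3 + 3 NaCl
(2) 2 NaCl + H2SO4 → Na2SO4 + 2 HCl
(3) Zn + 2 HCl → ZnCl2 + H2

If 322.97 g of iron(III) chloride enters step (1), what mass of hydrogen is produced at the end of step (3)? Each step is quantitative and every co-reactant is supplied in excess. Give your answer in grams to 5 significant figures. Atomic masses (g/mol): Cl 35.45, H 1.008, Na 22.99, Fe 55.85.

6.0213 g

M(FeCl3) = 55.85 + 3(35.45) = 162.20 g/mol.
M(H2) = 2(1.008) = 2.016 g/mol.
n(FeCl3) = 322.97 / 162.20 = 1.99118 mol.
Reaction (1): FeCl3→NaCl ratio 1:3 ⇒ n(NaCl) = 5.97355 mol.
Reaction (2): NaCl→HCl ratio 2:2 ⇒ n(HCl) = 5.97355 mol.
Reaction (3): HCl→H2 ratio 2:1 ⇒ n(H2) = 2.98678 mol.
Mass of H2 = 2.98678 × 2.016 = 6.02134 g.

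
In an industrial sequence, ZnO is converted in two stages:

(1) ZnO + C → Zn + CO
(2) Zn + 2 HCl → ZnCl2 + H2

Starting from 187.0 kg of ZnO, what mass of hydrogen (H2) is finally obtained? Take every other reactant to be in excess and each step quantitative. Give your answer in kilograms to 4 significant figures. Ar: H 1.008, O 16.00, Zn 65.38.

M(ZnO) = 65.38 + 16.00 = 81.38 g/mol.
M(H2) = 2(1.008) = 2.016 g/mol.
187.0 kg = 187000 g.
n(ZnO) = 187000 / 81.38 = 2297.9 mol.
Step 1 gives a 1:1 ratio of ZnO to Zn, so n(Zn) = 2297.9 mol.
In step 2 the Zn:H2 ratio is 1:1, so n(H2) = 2297.9 mol.
Mass of H2 = 2297.9 × 2.016 = 4632.5 g = 4.632 kg.

4.632 kg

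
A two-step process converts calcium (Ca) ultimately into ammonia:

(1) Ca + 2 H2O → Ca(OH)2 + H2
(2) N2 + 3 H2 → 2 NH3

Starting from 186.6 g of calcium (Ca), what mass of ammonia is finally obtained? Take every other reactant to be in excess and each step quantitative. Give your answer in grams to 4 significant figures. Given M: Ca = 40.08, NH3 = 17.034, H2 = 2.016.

52.87 g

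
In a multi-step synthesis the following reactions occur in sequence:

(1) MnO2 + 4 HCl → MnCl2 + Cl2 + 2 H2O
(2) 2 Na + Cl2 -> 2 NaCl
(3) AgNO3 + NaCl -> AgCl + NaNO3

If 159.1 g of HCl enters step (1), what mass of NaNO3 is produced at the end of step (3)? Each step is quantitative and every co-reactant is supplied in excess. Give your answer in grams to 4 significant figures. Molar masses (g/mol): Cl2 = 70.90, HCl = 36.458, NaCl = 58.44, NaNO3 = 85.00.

n(HCl) = 159.1 / 36.458 = 4.3639 mol.
Reaction (1): HCl→Cl2 ratio 4:1 ⇒ n(Cl2) = 1.0910 mol.
Reaction (2): Cl2→NaCl ratio 1:2 ⇒ n(NaCl) = 2.1820 mol.
Reaction (3): NaCl→NaNO3 ratio 1:1 ⇒ n(NaNO3) = 2.1820 mol.
Mass of NaNO3 = 2.1820 × 85.00 = 185.47 g.

185.5 g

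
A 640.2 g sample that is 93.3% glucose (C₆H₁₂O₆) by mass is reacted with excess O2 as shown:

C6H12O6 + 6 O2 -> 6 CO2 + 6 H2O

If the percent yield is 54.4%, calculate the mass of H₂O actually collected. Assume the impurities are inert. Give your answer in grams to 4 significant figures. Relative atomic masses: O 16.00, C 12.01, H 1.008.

Pure C6H12O6 available = 640.2 g × 0.933 = 597.31 g.
M(C6H12O6) = 6(12.01) + 12(1.008) + 6(16.00) = 180.156 g/mol.
M(H2O) = 2(1.008) + 16.00 = 18.016 g/mol.
n(C6H12O6) = 597.31 g / 180.156 g/mol = 3.3155 mol.
From the equation the C6H12O6:H2O mole ratio is 1:6, so n(H2O) = 3.3155 × 6/1 = 19.893 mol.
Mass of H2O = 19.893 mol × 18.016 g/mol = 358.39 g.
Actual mass collected = 358.39 g × 0.544 = 194.97 g.

195.0 g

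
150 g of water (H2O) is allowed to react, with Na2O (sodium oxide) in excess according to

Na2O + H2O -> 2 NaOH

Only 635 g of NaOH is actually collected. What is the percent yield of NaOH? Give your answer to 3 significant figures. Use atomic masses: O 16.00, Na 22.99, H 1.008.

95.3 %

M(H2O) = 2(1.008) + 16.00 = 18.016 g/mol.
M(NaOH) = 22.99 + 16.00 + 1.008 = 39.998 g/mol.
n(H2O) = 150.0 g / 18.016 g/mol = 8.326 mol.
From the equation the H2O:NaOH mole ratio is 1:2, so n(NaOH) = 8.326 × 2/1 = 16.65 mol.
Mass of NaOH = 16.65 mol × 39.998 g/mol = 666.0 g.
This is the theoretical yield. Percent yield = 635 g / 666.0 g × 100% = 95.34%.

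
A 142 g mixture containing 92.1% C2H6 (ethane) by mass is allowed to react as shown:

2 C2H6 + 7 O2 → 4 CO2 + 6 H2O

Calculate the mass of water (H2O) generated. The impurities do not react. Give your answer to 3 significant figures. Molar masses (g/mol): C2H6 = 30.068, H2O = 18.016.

Mass of pure C2H6 = 142 g × 0.921 = 130.8 g.
n(C2H6) = 130.8 g / 30.068 g/mol = 4.350 mol.
From the equation the C2H6:H2O mole ratio is 2:6, so n(H2O) = 4.350 × 6/2 = 13.05 mol.
Mass of H2O = 13.05 mol × 18.016 g/mol = 235.1 g.

235 g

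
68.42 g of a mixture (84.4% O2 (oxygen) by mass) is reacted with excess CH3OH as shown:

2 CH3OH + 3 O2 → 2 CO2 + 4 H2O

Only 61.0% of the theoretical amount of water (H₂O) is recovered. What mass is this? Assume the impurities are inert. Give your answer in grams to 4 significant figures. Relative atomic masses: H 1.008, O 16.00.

26.44 g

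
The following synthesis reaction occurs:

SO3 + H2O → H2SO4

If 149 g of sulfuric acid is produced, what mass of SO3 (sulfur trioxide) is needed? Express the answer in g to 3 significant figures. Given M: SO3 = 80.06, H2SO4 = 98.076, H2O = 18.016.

n(H2SO4) = 149.0 g / 98.076 g/mol = 1.519 mol.
From the equation the H2SO4:SO3 mole ratio is 1:1, so n(SO3) = 1.519 × 1/1 = 1.519 mol.
Mass of SO3 = 1.519 mol × 80.06 g/mol = 121.6 g.

122 g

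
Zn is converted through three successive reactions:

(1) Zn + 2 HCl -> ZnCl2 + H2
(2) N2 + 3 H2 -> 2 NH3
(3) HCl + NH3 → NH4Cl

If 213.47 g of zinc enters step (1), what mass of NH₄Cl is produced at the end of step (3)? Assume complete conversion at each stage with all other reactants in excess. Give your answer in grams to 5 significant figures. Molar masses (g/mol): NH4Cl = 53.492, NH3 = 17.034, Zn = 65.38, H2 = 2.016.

116.44 g

n(Zn) = 213.47 / 65.38 = 3.26507 mol.
Reaction (1): Zn→H2 ratio 1:1 ⇒ n(H2) = 3.26507 mol.
Reaction (2): H2→NH3 ratio 3:2 ⇒ n(NH3) = 2.17671 mol.
Reaction (3): NH3→NH4Cl ratio 1:1 ⇒ n(NH4Cl) = 2.17671 mol.
Mass of NH4Cl = 2.17671 × 53.492 = 116.437 g.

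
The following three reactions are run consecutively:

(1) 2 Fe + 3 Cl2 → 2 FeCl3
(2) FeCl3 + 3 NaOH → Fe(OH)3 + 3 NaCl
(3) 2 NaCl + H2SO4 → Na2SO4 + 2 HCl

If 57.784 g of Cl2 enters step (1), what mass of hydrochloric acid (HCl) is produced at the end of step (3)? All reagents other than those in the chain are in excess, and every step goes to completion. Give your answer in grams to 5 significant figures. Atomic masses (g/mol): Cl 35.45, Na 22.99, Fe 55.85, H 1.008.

59.427 g

M(Cl2) = 2(35.45) = 70.90 g/mol.
M(HCl) = 1.008 + 35.45 = 36.458 g/mol.
n(Cl2) = 57.784 / 70.90 = 0.815007 mol.
Reaction (1): Cl2→FeCl3 ratio 3:2 ⇒ n(FeCl3) = 0.543338 mol.
Reaction (2): FeCl3→NaCl ratio 1:3 ⇒ n(NaCl) = 1.63001 mol.
Reaction (3): NaCl→HCl ratio 2:2 ⇒ n(HCl) = 1.63001 mol.
Mass of HCl = 1.63001 × 36.458 = 59.4271 g.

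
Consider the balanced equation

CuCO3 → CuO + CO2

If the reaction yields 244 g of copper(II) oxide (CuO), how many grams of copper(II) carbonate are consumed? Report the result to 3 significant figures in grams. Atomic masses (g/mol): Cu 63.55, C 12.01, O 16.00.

379 g

M(CuO) = 63.55 + 16.00 = 79.55 g/mol.
M(CuCO3) = 63.55 + 12.01 + 3(16.00) = 123.56 g/mol.
n(CuO) = 244.0 g / 79.55 g/mol = 3.067 mol.
From the equation the CuO:CuCO3 mole ratio is 1:1, so n(CuCO3) = 3.067 × 1/1 = 3.067 mol.
Mass of CuCO3 = 3.067 mol × 123.56 g/mol = 379.0 g.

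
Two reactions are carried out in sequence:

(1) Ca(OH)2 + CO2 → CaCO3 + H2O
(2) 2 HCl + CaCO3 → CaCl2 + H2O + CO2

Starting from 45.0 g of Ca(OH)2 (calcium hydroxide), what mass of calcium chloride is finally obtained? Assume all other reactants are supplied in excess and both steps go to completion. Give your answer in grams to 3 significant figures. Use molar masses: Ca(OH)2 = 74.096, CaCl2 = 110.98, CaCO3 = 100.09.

n(Ca(OH)2) = 45.00 / 74.096 = 0.6073 mol.
Step 1 gives a 1:1 ratio of Ca(OH)2 to CaCO3, so n(CaCO3) = 0.6073 mol.
In step 2 the CaCO3:CaCl2 ratio is 1:1, so n(CaCl2) = 0.6073 mol.
Mass of CaCl2 = 0.6073 × 110.98 = 67.40 g.

67.4 g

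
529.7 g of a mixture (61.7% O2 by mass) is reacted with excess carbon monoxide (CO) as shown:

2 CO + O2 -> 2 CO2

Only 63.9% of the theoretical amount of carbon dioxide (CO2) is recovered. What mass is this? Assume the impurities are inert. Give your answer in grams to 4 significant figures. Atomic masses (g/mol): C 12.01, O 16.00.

574.4 g

Pure O2 available = 529.7 g × 0.617 = 326.82 g.
M(O2) = 2(16.00) = 32.00 g/mol.
M(CO2) = 12.01 + 2(16.00) = 44.01 g/mol.
n(O2) = 326.82 g / 32.00 g/mol = 10.213 mol.
From the equation the O2:CO2 mole ratio is 1:2, so n(CO2) = 10.213 × 2/1 = 20.427 mol.
Mass of CO2 = 20.427 mol × 44.01 g/mol = 898.97 g.
Actual mass collected = 898.97 g × 0.639 = 574.44 g.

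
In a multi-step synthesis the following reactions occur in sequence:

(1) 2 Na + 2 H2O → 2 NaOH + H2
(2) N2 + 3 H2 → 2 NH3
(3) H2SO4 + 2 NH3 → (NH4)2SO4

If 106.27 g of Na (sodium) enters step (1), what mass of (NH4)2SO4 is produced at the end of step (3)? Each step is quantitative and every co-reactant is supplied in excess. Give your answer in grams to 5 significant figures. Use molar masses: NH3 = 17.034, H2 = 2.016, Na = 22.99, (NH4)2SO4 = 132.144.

101.80 g

n(Na) = 106.27 / 22.99 = 4.62244 mol.
Reaction (1): Na→H2 ratio 2:1 ⇒ n(H2) = 2.31122 mol.
Reaction (2): H2→NH3 ratio 3:2 ⇒ n(NH3) = 1.54081 mol.
Reaction (3): NH3→(NH4)2SO4 ratio 2:1 ⇒ n((NH4)2SO4) = 0.770407 mol.
Mass of (NH4)2SO4 = 0.770407 × 132.144 = 101.805 g.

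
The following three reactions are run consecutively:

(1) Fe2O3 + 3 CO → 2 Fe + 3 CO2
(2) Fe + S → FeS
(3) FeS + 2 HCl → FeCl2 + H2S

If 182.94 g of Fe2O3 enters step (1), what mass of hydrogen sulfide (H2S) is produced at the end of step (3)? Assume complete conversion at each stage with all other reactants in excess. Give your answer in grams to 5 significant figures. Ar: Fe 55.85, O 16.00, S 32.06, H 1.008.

M(Fe2O3) = 2(55.85) + 3(16.00) = 159.70 g/mol.
M(H2S) = 2(1.008) + 32.06 = 34.076 g/mol.
n(Fe2O3) = 182.94 / 159.70 = 1.14552 mol.
Reaction (1): Fe2O3→Fe ratio 1:2 ⇒ n(Fe) = 2.29105 mol.
Reaction (2): Fe→FeS ratio 1:1 ⇒ n(FeS) = 2.29105 mol.
Reaction (3): FeS→H2S ratio 1:1 ⇒ n(H2S) = 2.29105 mol.
Mass of H2S = 2.29105 × 34.076 = 78.0697 g.

78.070 g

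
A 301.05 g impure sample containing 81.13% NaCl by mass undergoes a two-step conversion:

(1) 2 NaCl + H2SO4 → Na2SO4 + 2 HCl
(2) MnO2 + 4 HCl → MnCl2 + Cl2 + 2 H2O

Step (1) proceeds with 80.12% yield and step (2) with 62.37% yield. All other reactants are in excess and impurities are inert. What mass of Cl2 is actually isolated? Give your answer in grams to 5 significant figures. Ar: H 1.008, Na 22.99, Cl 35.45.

37.018 g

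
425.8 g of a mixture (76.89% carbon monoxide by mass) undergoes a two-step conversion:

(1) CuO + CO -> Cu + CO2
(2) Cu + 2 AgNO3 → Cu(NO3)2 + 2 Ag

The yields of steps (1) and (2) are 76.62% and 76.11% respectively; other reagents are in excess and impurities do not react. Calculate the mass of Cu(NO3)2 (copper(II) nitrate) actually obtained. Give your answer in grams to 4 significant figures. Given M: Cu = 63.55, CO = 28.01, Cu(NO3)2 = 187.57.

Pure CO = 425.8 × 0.7689 = 327.40 g.
n(CO) = 327.40 / 28.01 = 11.689 mol.
Step 1 (CO:Cu = 1:1): theoretical n(Cu) = 11.689 mol; at 76.62% yield, n(Cu) = 8.9558 mol.
Step 2 (Cu:Cu(NO3)2 = 1:1): theoretical n(Cu(NO3)2) = 8.9558 mol, so theoretical mass = 8.9558 × 187.57 = 1679.8 g.
At 76.11% yield, actual mass of Cu(NO3)2 = 1679.8 × 0.7611 = 1278.5 g.

1279 g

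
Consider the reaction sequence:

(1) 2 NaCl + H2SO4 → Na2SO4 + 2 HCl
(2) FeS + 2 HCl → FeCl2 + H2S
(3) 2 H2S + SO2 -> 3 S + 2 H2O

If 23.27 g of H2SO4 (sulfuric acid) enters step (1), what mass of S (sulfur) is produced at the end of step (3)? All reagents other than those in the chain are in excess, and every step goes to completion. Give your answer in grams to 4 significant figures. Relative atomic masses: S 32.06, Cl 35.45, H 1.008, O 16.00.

11.41 g

M(H2SO4) = 2(1.008) + 32.06 + 4(16.00) = 98.076 g/mol.
M(S) = 32.06 g/mol.
n(H2SO4) = 23.27 / 98.076 = 0.23726 mol.
Reaction (1): H2SO4→HCl ratio 1:2 ⇒ n(HCl) = 0.47453 mol.
Reaction (2): HCl→H2S ratio 2:1 ⇒ n(H2S) = 0.23726 mol.
Reaction (3): H2S→S ratio 2:3 ⇒ n(S) = 0.35590 mol.
Mass of S = 0.35590 × 32.06 = 11.410 g.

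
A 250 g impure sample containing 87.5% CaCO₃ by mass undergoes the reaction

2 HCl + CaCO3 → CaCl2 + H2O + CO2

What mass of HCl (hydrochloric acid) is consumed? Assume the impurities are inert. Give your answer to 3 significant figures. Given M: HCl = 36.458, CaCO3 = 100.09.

159 g

Mass of pure CaCO3 = 250 g × 0.875 = 218.8 g.
n(CaCO3) = 218.8 g / 100.09 g/mol = 2.186 mol.
From the equation the CaCO3:HCl mole ratio is 1:2, so n(HCl) = 2.186 × 2/1 = 4.371 mol.
Mass of HCl = 4.371 mol × 36.458 g/mol = 159.4 g.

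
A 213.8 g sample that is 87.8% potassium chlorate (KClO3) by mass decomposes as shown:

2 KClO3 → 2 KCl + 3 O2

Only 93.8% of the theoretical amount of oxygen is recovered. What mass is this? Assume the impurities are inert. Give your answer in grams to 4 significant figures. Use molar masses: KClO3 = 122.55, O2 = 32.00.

68.97 g

Pure KClO3 available = 213.8 g × 0.878 = 187.72 g.
n(KClO3) = 187.72 g / 122.55 g/mol = 1.5318 mol.
From the equation the KClO3:O2 mole ratio is 2:3, so n(O2) = 1.5318 × 3/2 = 2.2976 mol.
Mass of O2 = 2.2976 mol × 32.00 g/mol = 73.524 g.
Actual mass collected = 73.524 g × 0.938 = 68.966 g.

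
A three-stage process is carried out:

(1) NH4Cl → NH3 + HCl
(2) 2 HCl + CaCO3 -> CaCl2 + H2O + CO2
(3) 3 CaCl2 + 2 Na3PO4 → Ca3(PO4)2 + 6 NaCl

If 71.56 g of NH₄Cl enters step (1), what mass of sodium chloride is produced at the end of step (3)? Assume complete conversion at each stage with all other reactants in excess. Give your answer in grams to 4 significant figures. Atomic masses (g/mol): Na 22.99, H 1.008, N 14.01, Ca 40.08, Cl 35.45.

78.18 g

M(NH4Cl) = 14.01 + 4(1.008) + 35.45 = 53.492 g/mol.
M(NaCl) = 22.99 + 35.45 = 58.44 g/mol.
n(NH4Cl) = 71.56 / 53.492 = 1.3378 mol.
Reaction (1): NH4Cl→HCl ratio 1:1 ⇒ n(HCl) = 1.3378 mol.
Reaction (2): HCl→CaCl2 ratio 2:1 ⇒ n(CaCl2) = 0.66889 mol.
Reaction (3): CaCl2→NaCl ratio 3:6 ⇒ n(NaCl) = 1.3378 mol.
Mass of NaCl = 1.3378 × 58.44 = 78.179 g.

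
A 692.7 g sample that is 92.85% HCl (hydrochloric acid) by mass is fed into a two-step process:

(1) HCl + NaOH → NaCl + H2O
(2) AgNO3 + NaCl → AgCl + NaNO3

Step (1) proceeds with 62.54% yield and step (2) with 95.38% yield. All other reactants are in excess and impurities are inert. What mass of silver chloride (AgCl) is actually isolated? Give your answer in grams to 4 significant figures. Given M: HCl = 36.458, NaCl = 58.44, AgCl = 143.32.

1508 g

Pure HCl = 692.7 × 0.9285 = 643.17 g.
n(HCl) = 643.17 / 36.458 = 17.641 mol.
Step 1 (HCl:NaCl = 1:1): theoretical n(NaCl) = 17.641 mol; at 62.54% yield, n(NaCl) = 11.033 mol.
Step 2 (NaCl:AgCl = 1:1): theoretical n(AgCl) = 11.033 mol, so theoretical mass = 11.033 × 143.32 = 1581.2 g.
At 95.38% yield, actual mass of AgCl = 1581.2 × 0.9538 = 1508.2 g.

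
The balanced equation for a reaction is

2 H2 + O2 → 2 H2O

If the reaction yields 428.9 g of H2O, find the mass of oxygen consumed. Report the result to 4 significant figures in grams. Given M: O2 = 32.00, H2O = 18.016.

n(H2O) = 428.90 g / 18.016 g/mol = 23.807 mol.
From the equation the H2O:O2 mole ratio is 2:1, so n(O2) = 23.807 × 1/2 = 11.903 mol.
Mass of O2 = 11.903 mol × 32.00 g/mol = 380.91 g.

380.9 g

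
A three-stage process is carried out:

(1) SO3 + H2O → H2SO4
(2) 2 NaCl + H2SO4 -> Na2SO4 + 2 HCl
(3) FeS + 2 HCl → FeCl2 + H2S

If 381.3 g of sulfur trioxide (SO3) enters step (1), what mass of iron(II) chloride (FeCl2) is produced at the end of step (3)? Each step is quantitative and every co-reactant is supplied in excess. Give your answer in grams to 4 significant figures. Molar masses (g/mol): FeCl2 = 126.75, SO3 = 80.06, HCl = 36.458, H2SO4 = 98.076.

603.7 g

n(SO3) = 381.3 / 80.06 = 4.7627 mol.
Reaction (1): SO3→H2SO4 ratio 1:1 ⇒ n(H2SO4) = 4.7627 mol.
Reaction (2): H2SO4→HCl ratio 1:2 ⇒ n(HCl) = 9.5254 mol.
Reaction (3): HCl→FeCl2 ratio 2:1 ⇒ n(FeCl2) = 4.7627 mol.
Mass of FeCl2 = 4.7627 × 126.75 = 603.67 g.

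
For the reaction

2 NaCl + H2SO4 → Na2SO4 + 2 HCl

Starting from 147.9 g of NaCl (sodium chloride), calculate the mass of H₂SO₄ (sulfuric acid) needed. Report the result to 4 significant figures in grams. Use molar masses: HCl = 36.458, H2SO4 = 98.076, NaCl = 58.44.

124.1 g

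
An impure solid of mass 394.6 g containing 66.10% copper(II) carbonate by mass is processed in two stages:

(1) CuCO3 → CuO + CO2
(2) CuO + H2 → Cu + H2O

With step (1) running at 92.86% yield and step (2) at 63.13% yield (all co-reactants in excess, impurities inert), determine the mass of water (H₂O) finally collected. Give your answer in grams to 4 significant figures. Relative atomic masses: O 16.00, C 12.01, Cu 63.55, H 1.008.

Pure CuCO3 = 394.6 × 0.6610 = 260.83 g.
M(CuCO3) = 63.55 + 12.01 + 3(16.00) = 123.56 g/mol.
M(H2O) = 2(1.008) + 16.00 = 18.016 g/mol.
n(CuCO3) = 260.83 / 123.56 = 2.1110 mol.
Step 1 (CuCO3:CuO = 1:1): theoretical n(CuO) = 2.1110 mol; at 92.86% yield, n(CuO) = 1.9602 mol.
Step 2 (CuO:H2O = 1:1): theoretical n(H2O) = 1.9602 mol, so theoretical mass = 1.9602 × 18.016 = 35.316 g.
At 63.13% yield, actual mass of H2O = 35.316 × 0.6313 = 22.295 g.

22.29 g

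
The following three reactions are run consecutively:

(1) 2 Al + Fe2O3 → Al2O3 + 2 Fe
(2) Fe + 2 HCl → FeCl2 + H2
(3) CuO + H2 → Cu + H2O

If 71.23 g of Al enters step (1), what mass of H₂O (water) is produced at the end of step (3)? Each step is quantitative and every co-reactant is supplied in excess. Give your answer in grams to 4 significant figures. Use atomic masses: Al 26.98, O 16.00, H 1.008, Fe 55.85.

47.56 g

M(Al) = 26.98 g/mol.
M(H2O) = 2(1.008) + 16.00 = 18.016 g/mol.
n(Al) = 71.23 / 26.98 = 2.6401 mol.
Reaction (1): Al→Fe ratio 2:2 ⇒ n(Fe) = 2.6401 mol.
Reaction (2): Fe→H2 ratio 1:1 ⇒ n(H2) = 2.6401 mol.
Reaction (3): H2→H2O ratio 1:1 ⇒ n(H2O) = 2.6401 mol.
Mass of H2O = 2.6401 × 18.016 = 47.564 g.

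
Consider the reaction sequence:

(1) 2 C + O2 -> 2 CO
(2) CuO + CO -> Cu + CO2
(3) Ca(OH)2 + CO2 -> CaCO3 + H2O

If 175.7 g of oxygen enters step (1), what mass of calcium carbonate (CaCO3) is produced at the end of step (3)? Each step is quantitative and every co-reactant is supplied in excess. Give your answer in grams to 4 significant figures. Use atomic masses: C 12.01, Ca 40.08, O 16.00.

M(O2) = 2(16.00) = 32.00 g/mol.
M(CaCO3) = 40.08 + 12.01 + 3(16.00) = 100.09 g/mol.
n(O2) = 175.7 / 32.00 = 5.4906 mol.
Reaction (1): O2→CO ratio 1:2 ⇒ n(CO) = 10.981 mol.
Reaction (2): CO→CO2 ratio 1:1 ⇒ n(CO2) = 10.981 mol.
Reaction (3): CO2→CaCO3 ratio 1:1 ⇒ n(CaCO3) = 10.981 mol.
Mass of CaCO3 = 10.981 × 100.09 = 1099.1 g.

1099 g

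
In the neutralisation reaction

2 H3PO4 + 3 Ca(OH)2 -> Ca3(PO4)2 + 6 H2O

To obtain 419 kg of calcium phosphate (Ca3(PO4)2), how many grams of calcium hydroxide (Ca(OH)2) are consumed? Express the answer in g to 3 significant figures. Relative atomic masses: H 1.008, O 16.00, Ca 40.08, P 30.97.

300000 g

M(Ca3(PO4)2) = 3(40.08) + 2(30.97) + 8(16.00) = 310.18 g/mol.
M(Ca(OH)2) = 40.08 + 2(16.00) + 2(1.008) = 74.096 g/mol.
Convert: 419 kg = 419000 g.
n(Ca3(PO4)2) = 419000 g / 310.18 g/mol = 1351 mol.
From the equation the Ca3(PO4)2:Ca(OH)2 mole ratio is 1:3, so n(Ca(OH)2) = 1351 × 3/1 = 4052 mol.
Mass of Ca(OH)2 = 4052 mol × 74.096 g/mol = 300300 g.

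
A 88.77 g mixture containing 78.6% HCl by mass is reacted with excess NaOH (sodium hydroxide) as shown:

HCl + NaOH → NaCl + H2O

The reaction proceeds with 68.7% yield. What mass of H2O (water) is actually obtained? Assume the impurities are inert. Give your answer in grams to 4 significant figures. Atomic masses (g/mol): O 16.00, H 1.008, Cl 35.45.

23.69 g

Pure HCl available = 88.77 g × 0.786 = 69.773 g.
M(HCl) = 1.008 + 35.45 = 36.458 g/mol.
M(H2O) = 2(1.008) + 16.00 = 18.016 g/mol.
n(HCl) = 69.773 g / 36.458 g/mol = 1.9138 mol.
From the equation the HCl:H2O mole ratio is 1:1, so n(H2O) = 1.9138 × 1/1 = 1.9138 mol.
Mass of H2O = 1.9138 mol × 18.016 g/mol = 34.479 g.
Actual mass collected = 34.479 g × 0.687 = 23.687 g.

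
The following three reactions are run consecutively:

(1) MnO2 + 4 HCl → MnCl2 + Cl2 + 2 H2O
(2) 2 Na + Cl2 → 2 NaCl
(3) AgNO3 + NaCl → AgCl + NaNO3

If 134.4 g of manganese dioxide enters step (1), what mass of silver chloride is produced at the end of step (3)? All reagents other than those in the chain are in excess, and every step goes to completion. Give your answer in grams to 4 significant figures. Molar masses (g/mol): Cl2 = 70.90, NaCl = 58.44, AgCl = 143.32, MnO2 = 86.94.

443.1 g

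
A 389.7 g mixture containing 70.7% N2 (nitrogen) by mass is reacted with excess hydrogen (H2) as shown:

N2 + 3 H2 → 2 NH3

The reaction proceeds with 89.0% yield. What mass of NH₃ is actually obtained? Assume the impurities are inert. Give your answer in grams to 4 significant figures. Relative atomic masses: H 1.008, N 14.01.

Pure N2 available = 389.7 g × 0.707 = 275.52 g.
M(N2) = 2(14.01) = 28.02 g/mol.
M(NH3) = 14.01 + 3(1.008) = 17.034 g/mol.
n(N2) = 275.52 g / 28.02 g/mol = 9.8329 mol.
From the equation the N2:NH3 mole ratio is 1:2, so n(NH3) = 9.8329 × 2/1 = 19.666 mol.
Mass of NH3 = 19.666 mol × 17.034 g/mol = 334.99 g.
Actual mass collected = 334.99 g × 0.890 = 298.14 g.

298.1 g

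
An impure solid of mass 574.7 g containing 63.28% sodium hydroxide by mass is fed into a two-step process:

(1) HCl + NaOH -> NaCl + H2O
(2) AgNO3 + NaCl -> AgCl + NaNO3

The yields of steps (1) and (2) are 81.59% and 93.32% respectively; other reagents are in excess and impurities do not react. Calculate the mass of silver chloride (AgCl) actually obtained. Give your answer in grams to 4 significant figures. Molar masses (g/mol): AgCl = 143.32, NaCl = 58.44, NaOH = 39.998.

992.2 g

Pure NaOH = 574.7 × 0.6328 = 363.67 g.
n(NaOH) = 363.67 / 39.998 = 9.0922 mol.
Step 1 (NaOH:NaCl = 1:1): theoretical n(NaCl) = 9.0922 mol; at 81.59% yield, n(NaCl) = 7.4183 mol.
Step 2 (NaCl:AgCl = 1:1): theoretical n(AgCl) = 7.4183 mol, so theoretical mass = 7.4183 × 143.32 = 1063.2 g.
At 93.32% yield, actual mass of AgCl = 1063.2 × 0.9332 = 992.17 g.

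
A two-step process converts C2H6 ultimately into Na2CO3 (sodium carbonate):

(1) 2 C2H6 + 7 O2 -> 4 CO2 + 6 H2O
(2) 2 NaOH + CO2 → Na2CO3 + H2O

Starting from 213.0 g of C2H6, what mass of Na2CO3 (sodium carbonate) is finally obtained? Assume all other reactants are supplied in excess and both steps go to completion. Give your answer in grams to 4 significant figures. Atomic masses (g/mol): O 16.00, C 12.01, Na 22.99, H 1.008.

1502 g

M(C2H6) = 2(12.01) + 6(1.008) = 30.068 g/mol.
M(Na2CO3) = 2(22.99) + 12.01 + 3(16.00) = 105.99 g/mol.
n(C2H6) = 213.00 / 30.068 = 7.0839 mol.
Step 1 gives a 2:4 ratio of C2H6 to CO2, so n(CO2) = 14.168 mol.
In step 2 the CO2:Na2CO3 ratio is 1:1, so n(Na2CO3) = 14.168 mol.
Mass of Na2CO3 = 14.168 × 105.99 = 1501.7 g.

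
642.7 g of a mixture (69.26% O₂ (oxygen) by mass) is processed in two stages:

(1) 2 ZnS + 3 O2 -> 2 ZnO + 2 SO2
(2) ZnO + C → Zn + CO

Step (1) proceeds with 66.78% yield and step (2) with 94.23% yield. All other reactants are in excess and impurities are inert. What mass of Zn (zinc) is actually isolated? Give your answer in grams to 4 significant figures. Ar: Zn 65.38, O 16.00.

Pure O2 = 642.7 × 0.6926 = 445.13 g.
M(O2) = 2(16.00) = 32.00 g/mol.
M(Zn) = 65.38 g/mol.
n(O2) = 445.13 / 32.00 = 13.910 mol.
Step 1 (O2:ZnO = 3:2): theoretical n(ZnO) = 9.2736 mol; at 66.78% yield, n(ZnO) = 6.1929 mol.
Step 2 (ZnO:Zn = 1:1): theoretical n(Zn) = 6.1929 mol, so theoretical mass = 6.1929 × 65.38 = 404.89 g.
At 94.23% yield, actual mass of Zn = 404.89 × 0.9423 = 381.53 g.

381.5 g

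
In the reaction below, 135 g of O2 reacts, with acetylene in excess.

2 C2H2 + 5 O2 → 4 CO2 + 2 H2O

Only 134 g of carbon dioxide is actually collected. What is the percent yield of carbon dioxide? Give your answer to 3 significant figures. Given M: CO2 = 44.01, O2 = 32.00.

90.2 %

n(O2) = 135.0 g / 32.00 g/mol = 4.219 mol.
From the equation the O2:CO2 mole ratio is 5:4, so n(CO2) = 4.219 × 4/5 = 3.375 mol.
Mass of CO2 = 3.375 mol × 44.01 g/mol = 148.5 g.
This is the theoretical yield. Percent yield = 134 g / 148.5 g × 100% = 90.22%.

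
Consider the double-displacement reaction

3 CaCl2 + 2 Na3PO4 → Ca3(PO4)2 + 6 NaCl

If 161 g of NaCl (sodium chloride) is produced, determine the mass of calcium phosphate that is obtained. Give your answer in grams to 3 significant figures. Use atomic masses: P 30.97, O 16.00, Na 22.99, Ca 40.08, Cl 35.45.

142 g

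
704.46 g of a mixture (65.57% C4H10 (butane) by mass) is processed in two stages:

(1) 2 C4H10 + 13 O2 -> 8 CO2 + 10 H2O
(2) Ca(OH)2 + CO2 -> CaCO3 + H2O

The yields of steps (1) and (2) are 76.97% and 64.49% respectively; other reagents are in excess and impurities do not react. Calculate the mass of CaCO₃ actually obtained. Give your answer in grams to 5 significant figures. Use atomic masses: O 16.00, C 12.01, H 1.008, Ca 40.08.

Pure C4H10 = 704.46 × 0.6557 = 461.914 g.
M(C4H10) = 4(12.01) + 10(1.008) = 58.12 g/mol.
M(CaCO3) = 40.08 + 12.01 + 3(16.00) = 100.09 g/mol.
n(C4H10) = 461.914 / 58.12 = 7.94760 mol.
Step 1 (C4H10:CO2 = 2:8): theoretical n(CO2) = 31.7904 mol; at 76.97% yield, n(CO2) = 24.4691 mol.
Step 2 (CO2:CaCO3 = 1:1): theoretical n(CaCO3) = 24.4691 mol, so theoretical mass = 24.4691 × 100.09 = 2449.11 g.
At 64.49% yield, actual mass of CaCO3 = 2449.11 × 0.6449 = 1579.43 g.

1579.4 g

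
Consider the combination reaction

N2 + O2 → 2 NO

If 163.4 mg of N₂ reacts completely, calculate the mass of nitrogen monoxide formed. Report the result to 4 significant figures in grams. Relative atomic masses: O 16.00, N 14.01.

M(N2) = 2(14.01) = 28.02 g/mol.
M(NO) = 14.01 + 16.00 = 30.01 g/mol.
Convert: 163.4 mg = 0.16340 g.
n(N2) = 0.16340 g / 28.02 g/mol = 0.0058315 mol.
From the equation the N2:NO mole ratio is 1:2, so n(NO) = 0.0058315 × 2/1 = 0.011663 mol.
Mass of NO = 0.011663 mol × 30.01 g/mol = 0.35001 g.

0.3500 g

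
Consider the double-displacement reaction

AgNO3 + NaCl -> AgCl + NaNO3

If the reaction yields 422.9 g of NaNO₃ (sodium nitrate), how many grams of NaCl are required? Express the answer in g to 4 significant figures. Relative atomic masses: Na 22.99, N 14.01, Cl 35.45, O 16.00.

290.8 g

M(NaNO3) = 22.99 + 14.01 + 3(16.00) = 85.00 g/mol.
M(NaCl) = 22.99 + 35.45 = 58.44 g/mol.
n(NaNO3) = 422.90 g / 85.00 g/mol = 4.9753 mol.
From the equation the NaNO3:NaCl mole ratio is 1:1, so n(NaCl) = 4.9753 × 1/1 = 4.9753 mol.
Mass of NaCl = 4.9753 mol × 58.44 g/mol = 290.76 g.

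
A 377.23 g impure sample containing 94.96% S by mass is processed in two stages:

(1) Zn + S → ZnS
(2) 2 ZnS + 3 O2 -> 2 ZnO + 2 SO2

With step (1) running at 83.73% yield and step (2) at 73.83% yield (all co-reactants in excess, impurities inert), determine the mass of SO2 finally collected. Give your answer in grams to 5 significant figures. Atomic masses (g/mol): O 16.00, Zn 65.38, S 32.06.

442.47 g

Pure S = 377.23 × 0.9496 = 358.218 g.
M(S) = 32.06 g/mol.
M(SO2) = 32.06 + 2(16.00) = 64.06 g/mol.
n(S) = 358.218 / 32.06 = 11.1734 mol.
Step 1 (S:ZnS = 1:1): theoretical n(ZnS) = 11.1734 mol; at 83.73% yield, n(ZnS) = 9.35545 mol.
Step 2 (ZnS:SO2 = 2:2): theoretical n(SO2) = 9.35545 mol, so theoretical mass = 9.35545 × 64.06 = 599.310 g.
At 73.83% yield, actual mass of SO2 = 599.310 × 0.7383 = 442.470 g.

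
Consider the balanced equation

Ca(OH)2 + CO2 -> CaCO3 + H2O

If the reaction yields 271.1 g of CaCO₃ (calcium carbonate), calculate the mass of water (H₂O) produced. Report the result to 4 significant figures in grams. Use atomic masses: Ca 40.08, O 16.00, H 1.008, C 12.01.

M(CaCO3) = 40.08 + 12.01 + 3(16.00) = 100.09 g/mol.
M(H2O) = 2(1.008) + 16.00 = 18.016 g/mol.
n(CaCO3) = 271.10 g / 100.09 g/mol = 2.7086 mol.
From the equation the CaCO3:H2O mole ratio is 1:1, so n(H2O) = 2.7086 × 1/1 = 2.7086 mol.
Mass of H2O = 2.7086 mol × 18.016 g/mol = 48.797 g.

48.80 g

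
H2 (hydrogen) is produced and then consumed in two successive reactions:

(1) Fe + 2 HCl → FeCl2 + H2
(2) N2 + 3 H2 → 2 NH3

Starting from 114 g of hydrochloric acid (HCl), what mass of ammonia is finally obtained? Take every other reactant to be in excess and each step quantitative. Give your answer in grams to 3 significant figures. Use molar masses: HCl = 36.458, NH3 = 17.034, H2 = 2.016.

17.8 g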